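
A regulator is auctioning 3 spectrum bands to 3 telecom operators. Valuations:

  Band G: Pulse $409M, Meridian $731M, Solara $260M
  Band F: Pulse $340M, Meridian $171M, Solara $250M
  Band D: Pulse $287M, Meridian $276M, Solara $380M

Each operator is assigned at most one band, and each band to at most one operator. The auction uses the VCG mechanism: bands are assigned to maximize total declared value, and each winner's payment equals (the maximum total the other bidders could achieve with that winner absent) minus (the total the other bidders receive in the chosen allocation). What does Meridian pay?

Efficient allocation: Pulse→Band F ($340M), Meridian→Band G ($731M), Solara→Band D ($380M); total welfare W = $1451M.
Meridian receives Band G at value $731M, so the others get W − 731 = $720M.
Without Meridian: best allocation of the remaining 2 bidders over all 3 bands is Pulse→Band G ($409M), Solara→Band D ($380M), total $789M.
VCG payment = (others' best without Meridian) − (others' welfare with Meridian) = 789 − 720 = $69M.

Meridian pays $69M.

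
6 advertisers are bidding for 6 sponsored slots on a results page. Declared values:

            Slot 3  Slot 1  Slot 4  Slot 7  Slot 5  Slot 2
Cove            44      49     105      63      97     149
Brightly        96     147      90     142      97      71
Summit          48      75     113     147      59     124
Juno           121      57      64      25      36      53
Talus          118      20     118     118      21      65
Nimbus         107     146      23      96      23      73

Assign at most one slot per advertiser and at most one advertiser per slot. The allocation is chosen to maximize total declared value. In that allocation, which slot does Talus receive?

Talus receives Slot 4.

This is the linear assignment problem.
Optimal: Cove→Slot 2 ($149), Brightly→Slot 5 ($97), Summit→Slot 7 ($147), Juno→Slot 3 ($121), Talus→Slot 4 ($118), Nimbus→Slot 1 ($146) — total 149+97+147+121+118+146 = $778.
Row-greedy (each advertiser in turn takes its best remaining slot) gives $705, worse by 73.
No other one-to-one assignment exceeds $778.
Talus's own top slot is Slot 3 ($118), but forcing Talus→Slot 3 and reassigning the rest optimally gives only $721 — worse by 57.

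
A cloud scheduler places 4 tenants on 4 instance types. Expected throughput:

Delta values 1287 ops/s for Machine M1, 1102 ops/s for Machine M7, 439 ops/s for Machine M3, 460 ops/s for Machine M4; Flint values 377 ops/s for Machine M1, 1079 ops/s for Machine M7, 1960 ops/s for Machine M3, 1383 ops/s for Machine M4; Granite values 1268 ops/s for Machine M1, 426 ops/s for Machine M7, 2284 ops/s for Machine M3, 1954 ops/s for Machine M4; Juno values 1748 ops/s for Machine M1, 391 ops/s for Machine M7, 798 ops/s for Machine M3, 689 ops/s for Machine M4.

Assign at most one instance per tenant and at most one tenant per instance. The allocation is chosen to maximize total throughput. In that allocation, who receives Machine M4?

Optimal: Delta→Machine M7 (1102 ops/s), Flint→Machine M3 (1960 ops/s), Granite→Machine M4 (1954 ops/s), Juno→Machine M1 (1748 ops/s) — total 1102+1960+1954+1748 = 6764 ops/s.
Column-greedy (each instance in turn goes to its best remaining tenant) gives 6517 ops/s, worse by 247.
Granite's own top instance is Machine M3 (2284 ops/s), but forcing Granite→Machine M3 and reassigning the rest optimally gives only 6517 ops/s — worse by 247.

Granite receives Machine M4.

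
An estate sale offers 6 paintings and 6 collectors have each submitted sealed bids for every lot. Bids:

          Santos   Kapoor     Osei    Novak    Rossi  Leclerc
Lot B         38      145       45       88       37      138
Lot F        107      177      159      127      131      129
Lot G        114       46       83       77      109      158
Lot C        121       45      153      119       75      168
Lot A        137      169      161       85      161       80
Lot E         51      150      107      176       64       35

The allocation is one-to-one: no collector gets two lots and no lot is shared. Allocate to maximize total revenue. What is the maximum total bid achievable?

This is a one-to-one assignment (maximum-weight bipartite matching).
Optimal: Santos→Lot G ($114), Kapoor→Lot B ($145), Osei→Lot F ($159), Novak→Lot E ($176), Rossi→Lot A ($161), Leclerc→Lot C ($168) — total 114+145+159+176+161+168 = $923.
Column-greedy (each lot in turn goes to its best remaining collector) gives $920, worse by 3.
Every other assignment is strictly worse.

Max total: $923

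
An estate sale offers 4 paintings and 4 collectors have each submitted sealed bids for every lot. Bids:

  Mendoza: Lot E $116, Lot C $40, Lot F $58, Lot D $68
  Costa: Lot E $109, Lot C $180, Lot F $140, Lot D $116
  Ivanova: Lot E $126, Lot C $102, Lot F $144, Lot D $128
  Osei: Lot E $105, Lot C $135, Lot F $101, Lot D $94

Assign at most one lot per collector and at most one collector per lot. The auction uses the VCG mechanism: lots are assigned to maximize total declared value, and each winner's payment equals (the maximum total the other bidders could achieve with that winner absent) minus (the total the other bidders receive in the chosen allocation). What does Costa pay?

Costa pays $41.

Efficient allocation: Mendoza→Lot E ($116), Costa→Lot C ($180), Ivanova→Lot F ($144), Osei→Lot D ($94); total welfare W = $534.
Costa receives Lot C at value $180, so the others get W − 180 = $354.
Without Costa: best allocation of the remaining 3 bidders over all 4 lots is Mendoza→Lot E ($116), Ivanova→Lot F ($144), Osei→Lot C ($135), total $395.
VCG payment = (others' best without Costa) − (others' welfare with Costa) = 395 − 354 = $41.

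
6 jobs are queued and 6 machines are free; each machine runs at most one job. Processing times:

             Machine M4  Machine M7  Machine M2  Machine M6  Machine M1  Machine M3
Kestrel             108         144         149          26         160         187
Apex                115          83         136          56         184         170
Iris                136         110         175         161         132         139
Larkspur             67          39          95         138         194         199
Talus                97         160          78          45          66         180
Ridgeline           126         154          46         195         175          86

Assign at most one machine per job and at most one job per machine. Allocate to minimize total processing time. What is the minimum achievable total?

Optimal: Kestrel→Machine M6 (26 min), Apex→Machine M7 (83 min), Iris→Machine M3 (139 min), Larkspur→Machine M4 (67 min), Talus→Machine M1 (66 min), Ridgeline→Machine M2 (46 min) — total 26+83+139+67+66+46 = 427 min.
Row-greedy (each job in turn takes its cheapest remaining machine) gives 472 min, worse by 45.
Checked against all permutations: 427 min is optimal.

Minimum total: 427 min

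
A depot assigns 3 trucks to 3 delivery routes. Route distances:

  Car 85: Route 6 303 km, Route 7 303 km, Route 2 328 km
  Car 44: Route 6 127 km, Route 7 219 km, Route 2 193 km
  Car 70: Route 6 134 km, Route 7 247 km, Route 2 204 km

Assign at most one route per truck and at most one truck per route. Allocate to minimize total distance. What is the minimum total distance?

Min total: 630 km

This is a one-to-one assignment (minimum-cost bipartite matching).
Optimal: Car 85→Route 7 (303 km), Car 44→Route 2 (193 km), Car 70→Route 6 (134 km) — total 303+193+134 = 630 km.
Min-entry greedy (repeatedly take the single cheapest remaining cell) gives 634 km, worse by 4.
Next-best assignment: Car 85→Route 7, Car 44→Route 6, Car 70→Route 2 = 634 km.
No other one-to-one assignment undercuts 630 km.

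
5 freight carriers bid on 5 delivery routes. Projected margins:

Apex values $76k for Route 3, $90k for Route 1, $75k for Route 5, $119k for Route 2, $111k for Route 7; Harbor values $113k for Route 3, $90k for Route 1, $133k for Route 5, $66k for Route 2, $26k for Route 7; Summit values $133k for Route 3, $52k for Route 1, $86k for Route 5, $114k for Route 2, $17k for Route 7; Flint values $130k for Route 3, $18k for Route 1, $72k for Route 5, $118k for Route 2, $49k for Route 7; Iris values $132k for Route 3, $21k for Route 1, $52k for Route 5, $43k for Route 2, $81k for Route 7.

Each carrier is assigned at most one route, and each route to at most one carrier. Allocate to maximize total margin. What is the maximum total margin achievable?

Treat this as an assignment problem: match each carrier to one route.
Optimal: Apex→Route 1 ($90k), Harbor→Route 5 ($133k), Summit→Route 3 ($133k), Flint→Route 2 ($118k), Iris→Route 7 ($81k) — total 90+133+133+118+81 = $555k.
Row-greedy (each carrier in turn takes its best remaining route) gives $455k, worse by 100.
Checked against all permutations: $555k is optimal.

Maximum total: $555k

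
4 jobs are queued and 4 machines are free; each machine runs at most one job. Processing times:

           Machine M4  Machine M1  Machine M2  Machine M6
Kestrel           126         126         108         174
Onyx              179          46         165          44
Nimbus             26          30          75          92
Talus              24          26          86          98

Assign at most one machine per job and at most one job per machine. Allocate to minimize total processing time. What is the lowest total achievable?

Optimal: Kestrel→Machine M2 (108 min), Onyx→Machine M6 (44 min), Nimbus→Machine M4 (26 min), Talus→Machine M1 (26 min) — total 108+44+26+26 = 204 min.
Min-entry greedy (repeatedly take the single cheapest remaining cell) gives 206 min, worse by 2.
Swapping Talus↔Kestrel (Talus→Machine M2 86 min, Kestrel→Machine M1 126 min) adds 78.
No other one-to-one assignment undercuts 204 min.

Min total: 204 min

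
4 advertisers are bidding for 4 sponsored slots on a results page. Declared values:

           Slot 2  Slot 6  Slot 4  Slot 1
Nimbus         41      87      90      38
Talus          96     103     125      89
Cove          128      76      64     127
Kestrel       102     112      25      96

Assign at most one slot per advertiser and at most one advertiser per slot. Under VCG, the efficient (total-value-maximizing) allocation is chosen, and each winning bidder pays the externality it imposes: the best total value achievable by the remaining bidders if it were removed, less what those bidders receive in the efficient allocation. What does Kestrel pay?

Kestrel pays $1.

Efficient allocation: Nimbus→Slot 6 ($87), Talus→Slot 4 ($125), Cove→Slot 1 ($127), Kestrel→Slot 2 ($102); total welfare W = $441.
Kestrel receives Slot 2 at value $102, so the others get W − 102 = $339.
Without Kestrel: best allocation of the remaining 3 bidders over all 4 slots is Nimbus→Slot 6 ($87), Talus→Slot 4 ($125), Cove→Slot 2 ($128), total $340.
VCG payment = (others' best without Kestrel) − (others' welfare with Kestrel) = 340 − 339 = $1.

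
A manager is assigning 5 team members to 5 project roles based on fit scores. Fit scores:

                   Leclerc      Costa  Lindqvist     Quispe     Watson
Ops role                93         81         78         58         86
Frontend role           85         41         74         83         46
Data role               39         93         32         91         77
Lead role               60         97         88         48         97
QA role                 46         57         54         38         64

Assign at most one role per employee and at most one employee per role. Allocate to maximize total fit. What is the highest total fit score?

This is the linear assignment problem.
Optimal: Leclerc→Ops role (93 pts), Costa→Data role (93 pts), Lindqvist→Lead role (88 pts), Quispe→Frontend role (83 pts), Watson→QA role (64 pts) — total 93+93+88+83+64 = 421 pts.
Column-greedy (each role in turn goes to its best remaining employee) gives 420 pts, worse by 1.
No other one-to-one assignment exceeds 421 pts.

Maximum total: 421 pts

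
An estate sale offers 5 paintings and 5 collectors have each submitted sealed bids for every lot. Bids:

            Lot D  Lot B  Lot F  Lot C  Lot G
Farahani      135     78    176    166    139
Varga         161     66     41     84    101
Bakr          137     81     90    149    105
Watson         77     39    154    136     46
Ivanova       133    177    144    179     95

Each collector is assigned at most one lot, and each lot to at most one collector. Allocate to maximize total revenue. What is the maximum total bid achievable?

This is a one-to-one assignment (maximum-weight bipartite matching).
Optimal: Farahani→Lot G ($139), Varga→Lot D ($161), Bakr→Lot C ($149), Watson→Lot F ($154), Ivanova→Lot B ($177) — total 139+161+149+154+177 = $780.
Max-entry greedy (repeatedly take the single best remaining cell) gives $660, worse by 120.
Next-best assignment: Farahani→Lot C, Varga→Lot D, Bakr→Lot G, Watson→Lot F, Ivanova→Lot B = $763.
No other one-to-one assignment exceeds $780.

Maximum total: $780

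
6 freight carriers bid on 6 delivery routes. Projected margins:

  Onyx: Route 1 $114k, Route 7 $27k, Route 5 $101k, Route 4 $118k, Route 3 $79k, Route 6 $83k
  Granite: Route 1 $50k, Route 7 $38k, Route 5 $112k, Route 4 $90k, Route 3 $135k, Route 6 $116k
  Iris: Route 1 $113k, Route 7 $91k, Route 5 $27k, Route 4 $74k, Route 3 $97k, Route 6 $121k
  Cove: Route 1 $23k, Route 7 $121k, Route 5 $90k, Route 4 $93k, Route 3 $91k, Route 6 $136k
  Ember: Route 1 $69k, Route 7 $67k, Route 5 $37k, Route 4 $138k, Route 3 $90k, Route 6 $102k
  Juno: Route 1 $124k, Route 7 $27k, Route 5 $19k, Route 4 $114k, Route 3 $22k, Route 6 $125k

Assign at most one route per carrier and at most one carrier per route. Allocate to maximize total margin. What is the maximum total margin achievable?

Maximum total: $740k

This is the linear assignment problem.
Optimal: Onyx→Route 5 ($101k), Granite→Route 3 ($135k), Iris→Route 6 ($121k), Cove→Route 7 ($121k), Ember→Route 4 ($138k), Juno→Route 1 ($124k) — total 101+135+121+121+138+124 = $740k.
Column-greedy (each route in turn goes to its best remaining carrier) gives $675k, worse by 65.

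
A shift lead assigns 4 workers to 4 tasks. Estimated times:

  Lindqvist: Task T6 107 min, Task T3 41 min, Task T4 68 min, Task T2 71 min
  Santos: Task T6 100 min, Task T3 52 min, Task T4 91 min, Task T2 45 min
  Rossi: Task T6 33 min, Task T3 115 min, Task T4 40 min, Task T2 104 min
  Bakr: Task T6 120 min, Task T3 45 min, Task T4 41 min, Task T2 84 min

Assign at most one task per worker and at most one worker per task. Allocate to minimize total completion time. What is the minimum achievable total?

Optimal: Lindqvist→Task T3 (41 min), Santos→Task T2 (45 min), Rossi→Task T6 (33 min), Bakr→Task T4 (41 min) — total 41+45+33+41 = 160 min.
Next-best assignment: Lindqvist→Task T4, Santos→Task T2, Rossi→Task T6, Bakr→Task T3 = 191 min.

Minimum total: 160 min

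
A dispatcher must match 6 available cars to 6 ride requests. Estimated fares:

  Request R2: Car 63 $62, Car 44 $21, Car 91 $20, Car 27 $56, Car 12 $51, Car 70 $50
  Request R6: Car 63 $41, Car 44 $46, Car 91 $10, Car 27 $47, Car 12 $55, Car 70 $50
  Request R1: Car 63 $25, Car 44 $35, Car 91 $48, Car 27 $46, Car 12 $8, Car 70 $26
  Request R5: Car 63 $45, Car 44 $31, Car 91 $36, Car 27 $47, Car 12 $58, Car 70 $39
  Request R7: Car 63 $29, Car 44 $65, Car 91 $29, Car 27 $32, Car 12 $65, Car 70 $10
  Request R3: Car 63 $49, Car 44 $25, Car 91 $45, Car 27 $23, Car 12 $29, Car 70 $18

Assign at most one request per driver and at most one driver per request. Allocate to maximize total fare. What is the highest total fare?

Max total: $326

Optimal: Car 63→Request R2 ($62), Car 44→Request R7 ($65), Car 91→Request R3 ($45), Car 27→Request R1 ($46), Car 12→Request R5 ($58), Car 70→Request R6 ($50) — total 62+65+45+46+58+50 = $326.
Max-entry greedy (repeatedly take the single best remaining cell) gives $306, worse by 20.
Swapping Car 44↔Car 63 (Car 44→Request R2 $21, Car 63→Request R7 $29) loses 77.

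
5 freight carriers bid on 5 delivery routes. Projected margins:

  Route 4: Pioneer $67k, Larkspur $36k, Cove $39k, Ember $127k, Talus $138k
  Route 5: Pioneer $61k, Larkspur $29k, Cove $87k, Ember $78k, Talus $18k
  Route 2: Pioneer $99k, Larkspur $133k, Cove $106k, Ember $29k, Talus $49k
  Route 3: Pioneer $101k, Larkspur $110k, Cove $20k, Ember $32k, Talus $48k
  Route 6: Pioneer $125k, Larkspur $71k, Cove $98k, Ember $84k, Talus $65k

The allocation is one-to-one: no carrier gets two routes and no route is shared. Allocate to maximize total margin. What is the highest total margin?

Treat this as an assignment problem: match each carrier to one route.
Optimal: Pioneer→Route 6 ($125k), Larkspur→Route 3 ($110k), Cove→Route 2 ($106k), Ember→Route 5 ($78k), Talus→Route 4 ($138k) — total 125+110+106+78+138 = $557k.
Swapping Talus↔Ember (Talus→Route 5 $18k, Ember→Route 4 $127k) loses 71.
Every other assignment is strictly worse.

Maximum total: $557k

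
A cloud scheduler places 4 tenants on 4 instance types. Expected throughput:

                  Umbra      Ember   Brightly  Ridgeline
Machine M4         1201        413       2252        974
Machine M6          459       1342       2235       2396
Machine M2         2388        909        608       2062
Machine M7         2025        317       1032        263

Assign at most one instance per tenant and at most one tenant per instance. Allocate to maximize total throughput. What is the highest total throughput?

Max total: 7681 ops/s

This is a one-to-one assignment (maximum-weight bipartite matching).
Optimal: Umbra→Machine M7 (2025 ops/s), Ember→Machine M6 (1342 ops/s), Brightly→Machine M4 (2252 ops/s), Ridgeline→Machine M2 (2062 ops/s) — total 2025+1342+2252+2062 = 7681 ops/s.
Column-greedy (each instance in turn goes to its best remaining tenant) gives 7353 ops/s, worse by 328.
Next-best assignment: Umbra→Machine M7, Ember→Machine M2, Brightly→Machine M4, Ridgeline→Machine M6 = 7582 ops/s.
Checked against all permutations: 7681 ops/s is optimal.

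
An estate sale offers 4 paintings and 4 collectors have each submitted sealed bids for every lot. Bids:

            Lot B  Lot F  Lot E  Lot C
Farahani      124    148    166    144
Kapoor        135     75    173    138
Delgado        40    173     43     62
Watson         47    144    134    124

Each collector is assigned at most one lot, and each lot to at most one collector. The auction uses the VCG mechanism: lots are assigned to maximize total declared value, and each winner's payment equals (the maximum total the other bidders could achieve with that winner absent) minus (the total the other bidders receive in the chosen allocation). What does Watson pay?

Watson pays $16.

Efficient allocation: Farahani→Lot E ($166), Kapoor→Lot B ($135), Delgado→Lot F ($173), Watson→Lot C ($124); total welfare W = $598.
Watson receives Lot C at value $124, so the others get W − 124 = $474.
Without Watson: best allocation of the remaining 3 bidders over all 4 lots is Farahani→Lot C ($144), Kapoor→Lot E ($173), Delgado→Lot F ($173), total $490.
VCG payment = (others' best without Watson) − (others' welfare with Watson) = 490 − 474 = $16.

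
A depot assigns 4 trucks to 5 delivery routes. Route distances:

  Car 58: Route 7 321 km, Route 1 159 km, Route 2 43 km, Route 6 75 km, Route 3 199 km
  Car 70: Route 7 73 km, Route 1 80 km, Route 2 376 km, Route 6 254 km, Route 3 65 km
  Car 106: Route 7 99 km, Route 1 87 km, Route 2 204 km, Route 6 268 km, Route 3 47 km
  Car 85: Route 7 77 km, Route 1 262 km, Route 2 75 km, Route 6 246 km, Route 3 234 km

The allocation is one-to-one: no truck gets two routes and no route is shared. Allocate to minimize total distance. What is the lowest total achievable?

Min total: 247 km

This is the linear assignment problem.
Optimal: Car 58→Route 2 (43 km), Car 70→Route 1 (80 km), Car 106→Route 3 (47 km), Car 85→Route 7 (77 km) — total 43+80+47+77 = 247 km.
Row-greedy (each truck in turn takes its cheapest remaining route) gives 272 km, worse by 25.
Next-best assignment: Car 58→Route 6, Car 70→Route 7, Car 106→Route 3, Car 85→Route 2 = 270 km.
Swapping Car 106↔Car 70 (Car 106→Route 1 87 km, Car 70→Route 3 65 km) adds 25.
Every other assignment is strictly worse.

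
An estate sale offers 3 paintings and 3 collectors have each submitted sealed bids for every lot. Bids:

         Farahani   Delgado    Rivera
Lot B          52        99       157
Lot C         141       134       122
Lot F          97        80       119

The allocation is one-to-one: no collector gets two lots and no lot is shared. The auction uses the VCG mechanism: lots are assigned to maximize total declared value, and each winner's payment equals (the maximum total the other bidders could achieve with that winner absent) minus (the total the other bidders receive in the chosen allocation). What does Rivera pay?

Efficient allocation: Farahani→Lot F ($97), Delgado→Lot C ($134), Rivera→Lot B ($157); total welfare W = $388.
Rivera receives Lot B at value $157, so the others get W − 157 = $231.
Without Rivera: best allocation of the remaining 2 bidders over all 3 lots is Farahani→Lot C ($141), Delgado→Lot B ($99), total $240.
VCG payment = (others' best without Rivera) − (others' welfare with Rivera) = 240 − 231 = $9.

Rivera pays $9.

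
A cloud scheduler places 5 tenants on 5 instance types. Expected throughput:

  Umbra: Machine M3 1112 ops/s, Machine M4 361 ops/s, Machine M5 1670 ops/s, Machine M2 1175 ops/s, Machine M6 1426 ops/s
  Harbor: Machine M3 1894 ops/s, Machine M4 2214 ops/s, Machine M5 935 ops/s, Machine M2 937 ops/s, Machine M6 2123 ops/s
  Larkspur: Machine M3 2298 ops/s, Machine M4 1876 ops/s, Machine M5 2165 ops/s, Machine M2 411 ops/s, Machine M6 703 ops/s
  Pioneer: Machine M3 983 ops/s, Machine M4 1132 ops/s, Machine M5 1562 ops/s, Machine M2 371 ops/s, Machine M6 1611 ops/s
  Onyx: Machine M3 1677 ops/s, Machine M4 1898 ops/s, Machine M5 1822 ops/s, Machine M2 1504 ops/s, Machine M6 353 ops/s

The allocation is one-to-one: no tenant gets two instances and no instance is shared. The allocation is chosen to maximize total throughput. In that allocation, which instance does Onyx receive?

Treat this as an assignment problem: match each tenant to one instance.
Optimal: Umbra→Machine M5 (1670 ops/s), Harbor→Machine M4 (2214 ops/s), Larkspur→Machine M3 (2298 ops/s), Pioneer→Machine M6 (1611 ops/s), Onyx→Machine M2 (1504 ops/s) — total 1670+2214+2298+1611+1504 = 9297 ops/s.
Max-entry greedy (repeatedly take the single best remaining cell) gives 9120 ops/s, worse by 177.
Next-best assignment: Umbra→Machine M2, Harbor→Machine M4, Larkspur→Machine M3, Pioneer→Machine M6, Onyx→Machine M5 = 9120 ops/s.
No other one-to-one assignment exceeds 9297 ops/s.
Onyx's own top instance is Machine M4 (1898 ops/s), but forcing Onyx→Machine M4 and reassigning the rest optimally gives only 9056 ops/s — worse by 241.

Onyx receives Machine M2.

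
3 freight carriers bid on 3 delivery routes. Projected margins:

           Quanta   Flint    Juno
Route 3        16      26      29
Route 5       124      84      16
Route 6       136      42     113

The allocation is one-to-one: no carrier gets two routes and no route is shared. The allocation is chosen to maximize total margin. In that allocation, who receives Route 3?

Treat this as an assignment problem: match each carrier to one route.
Optimal: Quanta→Route 5 ($124k), Flint→Route 3 ($26k), Juno→Route 6 ($113k) — total 124+26+113 = $263k.
Column-greedy (each route in turn goes to its best remaining carrier) gives $195k, worse by 68.
Next-best assignment: Quanta→Route 6, Flint→Route 5, Juno→Route 3 = $249k.
Every other assignment is strictly worse.
Flint's own top route is Route 5 ($84k), but forcing Flint→Route 5 and reassigning the rest optimally gives only $249k — worse by 14.

Flint receives Route 3.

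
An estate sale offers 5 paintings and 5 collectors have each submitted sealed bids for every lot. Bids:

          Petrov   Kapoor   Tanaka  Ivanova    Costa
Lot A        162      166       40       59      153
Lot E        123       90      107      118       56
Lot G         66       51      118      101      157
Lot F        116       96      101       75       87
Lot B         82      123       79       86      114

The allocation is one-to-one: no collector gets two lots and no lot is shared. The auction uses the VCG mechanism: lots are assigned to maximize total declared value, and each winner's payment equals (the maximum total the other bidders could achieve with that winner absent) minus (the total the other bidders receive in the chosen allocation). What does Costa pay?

Costa pays $17.

Efficient allocation: Petrov→Lot A ($162), Kapoor→Lot B ($123), Tanaka→Lot F ($101), Ivanova→Lot E ($118), Costa→Lot G ($157); total welfare W = $661.
Costa receives Lot G at value $157, so the others get W − 157 = $504.
Without Costa: best allocation of the remaining 4 bidders over all 5 lots is Petrov→Lot A ($162), Kapoor→Lot B ($123), Tanaka→Lot G ($118), Ivanova→Lot E ($118), total $521.
VCG payment = (others' best without Costa) − (others' welfare with Costa) = 521 − 504 = $17.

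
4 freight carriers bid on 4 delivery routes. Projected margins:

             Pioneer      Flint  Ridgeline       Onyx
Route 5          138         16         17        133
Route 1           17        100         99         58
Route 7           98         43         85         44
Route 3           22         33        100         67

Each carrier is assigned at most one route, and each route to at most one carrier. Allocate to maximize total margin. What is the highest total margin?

Maximum total: $431k

This is the linear assignment problem.
Optimal: Pioneer→Route 7 ($98k), Flint→Route 1 ($100k), Ridgeline→Route 3 ($100k), Onyx→Route 5 ($133k) — total 98+100+100+133 = $431k.
Swapping Onyx↔Flint (Onyx→Route 1 $58k, Flint→Route 5 $16k) loses 159.
Every other assignment is strictly worse.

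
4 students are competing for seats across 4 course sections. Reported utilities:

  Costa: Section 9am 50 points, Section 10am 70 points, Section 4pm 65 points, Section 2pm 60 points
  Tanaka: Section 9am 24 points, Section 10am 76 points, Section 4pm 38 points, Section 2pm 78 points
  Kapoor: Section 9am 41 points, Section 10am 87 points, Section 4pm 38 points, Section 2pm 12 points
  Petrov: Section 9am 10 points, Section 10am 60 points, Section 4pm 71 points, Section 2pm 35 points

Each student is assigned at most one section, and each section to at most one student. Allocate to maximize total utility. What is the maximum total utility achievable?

Optimal: Costa→Section 9am (50 points), Tanaka→Section 2pm (78 points), Kapoor→Section 10am (87 points), Petrov→Section 4pm (71 points) — total 50+78+87+71 = 286 points.
Row-greedy (each student in turn takes its best remaining section) gives 260 points, worse by 26.

Maximum total: 286 points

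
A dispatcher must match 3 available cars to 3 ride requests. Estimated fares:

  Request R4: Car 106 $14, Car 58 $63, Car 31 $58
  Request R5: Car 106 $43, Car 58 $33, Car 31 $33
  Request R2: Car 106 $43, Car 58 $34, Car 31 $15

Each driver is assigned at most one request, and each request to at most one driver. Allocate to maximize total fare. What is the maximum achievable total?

Maximum total: $139

Optimal: Car 106→Request R2 ($43), Car 58→Request R4 ($63), Car 31→Request R5 ($33) — total 43+63+33 = $139.
Row-greedy (each driver in turn takes its best remaining request) gives $121, worse by 18.
Checked against all permutations: $139 is optimal.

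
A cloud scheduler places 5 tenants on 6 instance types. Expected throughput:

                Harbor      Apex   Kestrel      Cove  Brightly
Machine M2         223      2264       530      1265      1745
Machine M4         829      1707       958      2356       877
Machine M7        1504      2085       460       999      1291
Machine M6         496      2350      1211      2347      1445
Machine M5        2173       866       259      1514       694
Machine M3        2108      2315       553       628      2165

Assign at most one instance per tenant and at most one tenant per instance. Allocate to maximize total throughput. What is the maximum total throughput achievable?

Maximum total: 10169 ops/s

Optimal: Harbor→Machine M5 (2173 ops/s), Apex→Machine M2 (2264 ops/s), Kestrel→Machine M6 (1211 ops/s), Cove→Machine M4 (2356 ops/s), Brightly→Machine M3 (2165 ops/s) — total 2173+2264+1211+2356+2165 = 10169 ops/s.
Row-greedy (each tenant in turn takes its best remaining instance) gives 8911 ops/s, worse by 1258.
Next-best assignment: Harbor→Machine M5, Apex→Machine M7, Kestrel→Machine M6, Cove→Machine M4, Brightly→Machine M3 = 9990 ops/s.
No other one-to-one assignment exceeds 10169 ops/s.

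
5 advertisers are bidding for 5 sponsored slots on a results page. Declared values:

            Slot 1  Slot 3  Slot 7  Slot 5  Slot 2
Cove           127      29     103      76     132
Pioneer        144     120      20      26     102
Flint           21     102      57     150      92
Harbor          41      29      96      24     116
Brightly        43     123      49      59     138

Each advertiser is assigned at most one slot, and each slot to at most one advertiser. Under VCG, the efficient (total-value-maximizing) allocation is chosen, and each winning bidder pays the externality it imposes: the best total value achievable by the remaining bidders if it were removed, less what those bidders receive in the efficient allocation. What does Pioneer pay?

Efficient allocation: Cove→Slot 2 ($132), Pioneer→Slot 1 ($144), Flint→Slot 5 ($150), Harbor→Slot 7 ($96), Brightly→Slot 3 ($123); total welfare W = $645.
Pioneer receives Slot 1 at value $144, so the others get W − 144 = $501.
Without Pioneer: best allocation of the remaining 4 bidders over all 5 slots is Cove→Slot 1 ($127), Flint→Slot 5 ($150), Harbor→Slot 2 ($116), Brightly→Slot 3 ($123), total $516.
VCG payment = (others' best without Pioneer) − (others' welfare with Pioneer) = 516 − 501 = $15.

Pioneer pays $15.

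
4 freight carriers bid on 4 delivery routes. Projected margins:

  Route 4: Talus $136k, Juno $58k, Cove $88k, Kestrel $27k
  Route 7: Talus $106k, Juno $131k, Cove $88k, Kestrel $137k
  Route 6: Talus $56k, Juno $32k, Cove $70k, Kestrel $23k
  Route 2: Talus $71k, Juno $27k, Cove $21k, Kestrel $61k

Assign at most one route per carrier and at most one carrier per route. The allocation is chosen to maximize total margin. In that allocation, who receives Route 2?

Treat this as an assignment problem: match each carrier to one route.
Optimal: Talus→Route 4 ($136k), Juno→Route 7 ($131k), Cove→Route 6 ($70k), Kestrel→Route 2 ($61k) — total 136+131+70+61 = $398k.
Next-best assignment: Talus→Route 4, Juno→Route 2, Cove→Route 6, Kestrel→Route 7 = $370k.
No other one-to-one assignment exceeds $398k.
Kestrel's own top route is Route 7 ($137k), but forcing Kestrel→Route 7 and reassigning the rest optimally gives only $370k — worse by 28.

Kestrel receives Route 2.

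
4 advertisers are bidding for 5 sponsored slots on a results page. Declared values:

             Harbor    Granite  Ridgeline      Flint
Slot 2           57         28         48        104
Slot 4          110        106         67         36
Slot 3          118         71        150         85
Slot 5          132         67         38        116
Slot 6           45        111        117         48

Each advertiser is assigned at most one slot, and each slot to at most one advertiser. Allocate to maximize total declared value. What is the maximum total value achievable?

Max total: $497

Optimal: Harbor→Slot 5 ($132), Granite→Slot 6 ($111), Ridgeline→Slot 3 ($150), Flint→Slot 2 ($104) — total 132+111+150+104 = $497.
Column-greedy (each slot in turn goes to its best remaining advertiser) gives $431, worse by 66.
Next-best assignment: Harbor→Slot 5, Granite→Slot 4, Ridgeline→Slot 3, Flint→Slot 2 = $492.
Swapping Granite↔Flint (Granite→Slot 2 $28, Flint→Slot 6 $48) loses 139.
Checked against all permutations: $497 is optimal.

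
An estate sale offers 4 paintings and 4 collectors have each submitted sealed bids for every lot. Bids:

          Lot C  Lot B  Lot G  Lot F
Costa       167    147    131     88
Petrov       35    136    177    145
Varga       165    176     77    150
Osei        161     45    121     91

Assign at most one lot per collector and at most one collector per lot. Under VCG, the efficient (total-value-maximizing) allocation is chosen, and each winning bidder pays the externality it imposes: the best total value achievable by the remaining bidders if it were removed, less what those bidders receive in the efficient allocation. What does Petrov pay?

Petrov pays $10.

Efficient allocation: Costa→Lot B ($147), Petrov→Lot G ($177), Varga→Lot F ($150), Osei→Lot C ($161); total welfare W = $635.
Petrov receives Lot G at value $177, so the others get W − 177 = $458.
Without Petrov: best allocation of the remaining 3 bidders over all 4 lots is Costa→Lot G ($131), Varga→Lot B ($176), Osei→Lot C ($161), total $468.
VCG payment = (others' best without Petrov) − (others' welfare with Petrov) = 468 − 458 = $10.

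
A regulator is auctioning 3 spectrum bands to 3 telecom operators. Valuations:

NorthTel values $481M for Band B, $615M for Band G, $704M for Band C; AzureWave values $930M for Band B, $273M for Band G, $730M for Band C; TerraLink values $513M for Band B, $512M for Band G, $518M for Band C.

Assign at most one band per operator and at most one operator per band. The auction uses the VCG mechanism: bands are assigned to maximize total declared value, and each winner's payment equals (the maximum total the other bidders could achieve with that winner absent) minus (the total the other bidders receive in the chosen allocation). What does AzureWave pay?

Efficient allocation: NorthTel→Band C ($704M), AzureWave→Band B ($930M), TerraLink→Band G ($512M); total welfare W = $2146M.
AzureWave receives Band B at value $930M, so the others get W − 930 = $1216M.
Without AzureWave: best allocation of the remaining 2 bidders over all 3 bands is NorthTel→Band C ($704M), TerraLink→Band B ($513M), total $1217M.
VCG payment = (others' best without AzureWave) − (others' welfare with AzureWave) = 1217 − 1216 = $1M.

AzureWave pays $1M.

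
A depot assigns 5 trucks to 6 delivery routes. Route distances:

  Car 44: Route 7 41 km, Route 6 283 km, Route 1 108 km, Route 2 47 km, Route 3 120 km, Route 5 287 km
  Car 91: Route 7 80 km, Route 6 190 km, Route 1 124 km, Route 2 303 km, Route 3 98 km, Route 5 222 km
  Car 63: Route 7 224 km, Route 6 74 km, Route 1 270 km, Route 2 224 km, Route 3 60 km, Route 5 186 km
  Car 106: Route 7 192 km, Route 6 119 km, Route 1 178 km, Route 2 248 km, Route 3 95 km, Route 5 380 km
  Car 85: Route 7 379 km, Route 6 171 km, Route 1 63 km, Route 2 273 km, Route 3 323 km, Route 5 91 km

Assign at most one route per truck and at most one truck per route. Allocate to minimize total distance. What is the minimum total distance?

Minimum total: 359 km

This is a one-to-one assignment (minimum-cost bipartite matching).
Optimal: Car 44→Route 2 (47 km), Car 91→Route 7 (80 km), Car 63→Route 6 (74 km), Car 106→Route 3 (95 km), Car 85→Route 1 (63 km) — total 47+80+74+95+63 = 359 km.
Column-greedy (each route in turn goes to its cheapest remaining truck) gives 524 km, worse by 165.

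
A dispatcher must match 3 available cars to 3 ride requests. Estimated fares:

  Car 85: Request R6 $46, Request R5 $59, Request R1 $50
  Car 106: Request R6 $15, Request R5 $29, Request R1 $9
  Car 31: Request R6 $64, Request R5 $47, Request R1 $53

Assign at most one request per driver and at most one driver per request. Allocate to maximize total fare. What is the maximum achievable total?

Max total: $143

This is the linear assignment problem.
Optimal: Car 85→Request R1 ($50), Car 106→Request R5 ($29), Car 31→Request R6 ($64) — total 50+29+64 = $143.
Row-greedy (each driver in turn takes its best remaining request) gives $127, worse by 16.
Next-best assignment: Car 85→Request R5, Car 106→Request R1, Car 31→Request R6 = $132.
Swapping Car 85↔Car 106 (Car 85→Request R5 $59, Car 106→Request R1 $9) loses 11.
Every other assignment is strictly worse.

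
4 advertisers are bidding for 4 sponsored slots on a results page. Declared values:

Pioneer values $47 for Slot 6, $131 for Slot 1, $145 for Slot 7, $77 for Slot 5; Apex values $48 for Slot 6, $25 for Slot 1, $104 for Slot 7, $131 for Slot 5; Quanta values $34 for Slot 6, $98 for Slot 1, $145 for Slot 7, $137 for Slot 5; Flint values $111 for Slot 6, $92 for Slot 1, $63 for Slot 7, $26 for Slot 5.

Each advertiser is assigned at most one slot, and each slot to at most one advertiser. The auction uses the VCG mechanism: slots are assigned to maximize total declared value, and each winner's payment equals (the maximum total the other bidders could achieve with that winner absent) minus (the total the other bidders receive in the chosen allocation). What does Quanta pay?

Quanta pays $14.

Efficient allocation: Pioneer→Slot 1 ($131), Apex→Slot 5 ($131), Quanta→Slot 7 ($145), Flint→Slot 6 ($111); total welfare W = $518.
Quanta receives Slot 7 at value $145, so the others get W − 145 = $373.
Without Quanta: best allocation of the remaining 3 bidders over all 4 slots is Pioneer→Slot 7 ($145), Apex→Slot 5 ($131), Flint→Slot 6 ($111), total $387.
VCG payment = (others' best without Quanta) − (others' welfare with Quanta) = 387 − 373 = $14.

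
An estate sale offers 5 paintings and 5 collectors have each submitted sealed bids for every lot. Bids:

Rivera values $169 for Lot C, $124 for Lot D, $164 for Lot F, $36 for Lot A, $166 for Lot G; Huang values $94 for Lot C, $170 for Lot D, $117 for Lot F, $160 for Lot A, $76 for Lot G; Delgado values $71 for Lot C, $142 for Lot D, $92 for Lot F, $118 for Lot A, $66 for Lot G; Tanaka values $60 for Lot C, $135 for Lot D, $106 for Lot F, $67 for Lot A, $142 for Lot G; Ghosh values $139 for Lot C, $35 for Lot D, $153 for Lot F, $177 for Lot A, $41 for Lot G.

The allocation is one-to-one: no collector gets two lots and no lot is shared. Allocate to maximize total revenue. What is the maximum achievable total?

Treat this as an assignment problem: match each collector to one lot.
Optimal: Rivera→Lot C ($169), Huang→Lot A ($160), Delgado→Lot D ($142), Tanaka→Lot G ($142), Ghosh→Lot F ($153) — total 169+160+142+142+153 = $766.
Next-best assignment: Rivera→Lot C, Huang→Lot D, Delgado→Lot A, Tanaka→Lot G, Ghosh→Lot F = $752.
Swapping Tanaka↔Rivera (Tanaka→Lot C $60, Rivera→Lot G $166) loses 85.
Checked against all permutations: $766 is optimal.

Maximum total: $766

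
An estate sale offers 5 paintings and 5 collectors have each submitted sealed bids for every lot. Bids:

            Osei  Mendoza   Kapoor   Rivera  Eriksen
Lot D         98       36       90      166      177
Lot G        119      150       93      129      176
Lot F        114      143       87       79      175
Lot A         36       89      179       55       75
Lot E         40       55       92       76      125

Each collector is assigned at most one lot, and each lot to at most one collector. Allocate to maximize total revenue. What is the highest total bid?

Maximum total: $734

Optimal: Osei→Lot F ($114), Mendoza→Lot G ($150), Kapoor→Lot A ($179), Rivera→Lot D ($166), Eriksen→Lot E ($125) — total 114+150+179+166+125 = $734.
Next-best assignment: Osei→Lot G, Mendoza→Lot F, Kapoor→Lot A, Rivera→Lot D, Eriksen→Lot E = $732.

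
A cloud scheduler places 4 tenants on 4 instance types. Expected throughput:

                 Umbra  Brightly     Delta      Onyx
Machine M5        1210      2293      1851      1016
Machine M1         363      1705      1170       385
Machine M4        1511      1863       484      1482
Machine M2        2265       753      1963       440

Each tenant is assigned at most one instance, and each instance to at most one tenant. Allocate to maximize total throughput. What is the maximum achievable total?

This is the linear assignment problem.
Optimal: Umbra→Machine M2 (2265 ops/s), Brightly→Machine M1 (1705 ops/s), Delta→Machine M5 (1851 ops/s), Onyx→Machine M4 (1482 ops/s) — total 2265+1705+1851+1482 = 7303 ops/s.
Column-greedy (each instance in turn goes to its best remaining tenant) gives 5414 ops/s, worse by 1889.
Next-best assignment: Umbra→Machine M2, Brightly→Machine M5, Delta→Machine M1, Onyx→Machine M4 = 7210 ops/s.
Swapping Brightly↔Umbra (Brightly→Machine M2 753 ops/s, Umbra→Machine M1 363 ops/s) loses 2854.
Every other assignment is strictly worse.

Max total: 7303 ops/s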